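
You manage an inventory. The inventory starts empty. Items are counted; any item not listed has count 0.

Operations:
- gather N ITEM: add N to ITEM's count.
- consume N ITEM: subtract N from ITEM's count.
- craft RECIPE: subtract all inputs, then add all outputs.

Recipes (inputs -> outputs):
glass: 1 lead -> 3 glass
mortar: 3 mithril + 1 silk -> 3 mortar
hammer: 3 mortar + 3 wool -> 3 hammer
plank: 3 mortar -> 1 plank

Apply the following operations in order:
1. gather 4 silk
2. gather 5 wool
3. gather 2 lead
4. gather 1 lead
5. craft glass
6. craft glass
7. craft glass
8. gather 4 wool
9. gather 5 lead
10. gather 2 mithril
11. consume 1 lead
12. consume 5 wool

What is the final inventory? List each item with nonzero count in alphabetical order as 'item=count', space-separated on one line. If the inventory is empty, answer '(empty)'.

After 1 (gather 4 silk): silk=4
After 2 (gather 5 wool): silk=4 wool=5
After 3 (gather 2 lead): lead=2 silk=4 wool=5
After 4 (gather 1 lead): lead=3 silk=4 wool=5
After 5 (craft glass): glass=3 lead=2 silk=4 wool=5
After 6 (craft glass): glass=6 lead=1 silk=4 wool=5
After 7 (craft glass): glass=9 silk=4 wool=5
After 8 (gather 4 wool): glass=9 silk=4 wool=9
After 9 (gather 5 lead): glass=9 lead=5 silk=4 wool=9
After 10 (gather 2 mithril): glass=9 lead=5 mithril=2 silk=4 wool=9
After 11 (consume 1 lead): glass=9 lead=4 mithril=2 silk=4 wool=9
After 12 (consume 5 wool): glass=9 lead=4 mithril=2 silk=4 wool=4

Answer: glass=9 lead=4 mithril=2 silk=4 wool=4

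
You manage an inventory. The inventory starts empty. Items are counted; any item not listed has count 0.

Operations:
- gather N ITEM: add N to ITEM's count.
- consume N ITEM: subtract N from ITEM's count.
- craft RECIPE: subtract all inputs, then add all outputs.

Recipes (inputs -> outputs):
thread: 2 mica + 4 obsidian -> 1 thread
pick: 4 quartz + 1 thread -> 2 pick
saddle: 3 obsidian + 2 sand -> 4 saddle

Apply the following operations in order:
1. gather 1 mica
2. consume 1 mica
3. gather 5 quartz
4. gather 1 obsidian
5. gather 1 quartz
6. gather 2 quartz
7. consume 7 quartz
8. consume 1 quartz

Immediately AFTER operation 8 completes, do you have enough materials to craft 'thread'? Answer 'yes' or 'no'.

After 1 (gather 1 mica): mica=1
After 2 (consume 1 mica): (empty)
After 3 (gather 5 quartz): quartz=5
After 4 (gather 1 obsidian): obsidian=1 quartz=5
After 5 (gather 1 quartz): obsidian=1 quartz=6
After 6 (gather 2 quartz): obsidian=1 quartz=8
After 7 (consume 7 quartz): obsidian=1 quartz=1
After 8 (consume 1 quartz): obsidian=1

Answer: no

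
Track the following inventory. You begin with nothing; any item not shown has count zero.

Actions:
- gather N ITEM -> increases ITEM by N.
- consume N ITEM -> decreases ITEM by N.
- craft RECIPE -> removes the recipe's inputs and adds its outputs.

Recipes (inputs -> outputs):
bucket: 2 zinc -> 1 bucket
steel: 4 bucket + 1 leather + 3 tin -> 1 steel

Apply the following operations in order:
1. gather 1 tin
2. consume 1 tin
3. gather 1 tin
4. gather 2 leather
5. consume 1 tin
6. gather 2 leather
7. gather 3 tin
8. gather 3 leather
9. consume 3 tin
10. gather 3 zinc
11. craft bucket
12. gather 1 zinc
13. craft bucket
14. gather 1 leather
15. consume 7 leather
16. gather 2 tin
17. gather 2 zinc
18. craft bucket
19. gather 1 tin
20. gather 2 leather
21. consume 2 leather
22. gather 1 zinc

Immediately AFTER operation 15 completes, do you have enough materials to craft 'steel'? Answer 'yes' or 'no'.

Answer: no

Derivation:
After 1 (gather 1 tin): tin=1
After 2 (consume 1 tin): (empty)
After 3 (gather 1 tin): tin=1
After 4 (gather 2 leather): leather=2 tin=1
After 5 (consume 1 tin): leather=2
After 6 (gather 2 leather): leather=4
After 7 (gather 3 tin): leather=4 tin=3
After 8 (gather 3 leather): leather=7 tin=3
After 9 (consume 3 tin): leather=7
After 10 (gather 3 zinc): leather=7 zinc=3
After 11 (craft bucket): bucket=1 leather=7 zinc=1
After 12 (gather 1 zinc): bucket=1 leather=7 zinc=2
After 13 (craft bucket): bucket=2 leather=7
After 14 (gather 1 leather): bucket=2 leather=8
After 15 (consume 7 leather): bucket=2 leather=1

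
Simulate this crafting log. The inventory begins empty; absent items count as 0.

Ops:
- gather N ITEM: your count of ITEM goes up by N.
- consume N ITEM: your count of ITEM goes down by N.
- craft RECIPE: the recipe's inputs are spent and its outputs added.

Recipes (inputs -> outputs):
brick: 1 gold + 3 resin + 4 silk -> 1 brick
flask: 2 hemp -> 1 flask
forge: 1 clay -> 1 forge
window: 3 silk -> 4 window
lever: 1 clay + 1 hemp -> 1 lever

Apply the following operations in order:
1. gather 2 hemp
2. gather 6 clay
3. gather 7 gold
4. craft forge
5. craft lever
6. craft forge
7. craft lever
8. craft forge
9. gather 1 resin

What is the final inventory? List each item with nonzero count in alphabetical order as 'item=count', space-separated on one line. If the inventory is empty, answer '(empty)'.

After 1 (gather 2 hemp): hemp=2
After 2 (gather 6 clay): clay=6 hemp=2
After 3 (gather 7 gold): clay=6 gold=7 hemp=2
After 4 (craft forge): clay=5 forge=1 gold=7 hemp=2
After 5 (craft lever): clay=4 forge=1 gold=7 hemp=1 lever=1
After 6 (craft forge): clay=3 forge=2 gold=7 hemp=1 lever=1
After 7 (craft lever): clay=2 forge=2 gold=7 lever=2
After 8 (craft forge): clay=1 forge=3 gold=7 lever=2
After 9 (gather 1 resin): clay=1 forge=3 gold=7 lever=2 resin=1

Answer: clay=1 forge=3 gold=7 lever=2 resin=1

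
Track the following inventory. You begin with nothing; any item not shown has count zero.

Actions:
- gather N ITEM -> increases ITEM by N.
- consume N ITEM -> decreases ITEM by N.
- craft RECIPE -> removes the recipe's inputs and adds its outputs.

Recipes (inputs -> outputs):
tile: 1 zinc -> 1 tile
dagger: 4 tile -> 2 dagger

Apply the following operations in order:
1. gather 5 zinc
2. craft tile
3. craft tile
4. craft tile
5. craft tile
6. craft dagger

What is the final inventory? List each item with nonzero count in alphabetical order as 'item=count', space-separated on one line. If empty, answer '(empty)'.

Answer: dagger=2 zinc=1

Derivation:
After 1 (gather 5 zinc): zinc=5
After 2 (craft tile): tile=1 zinc=4
After 3 (craft tile): tile=2 zinc=3
After 4 (craft tile): tile=3 zinc=2
After 5 (craft tile): tile=4 zinc=1
After 6 (craft dagger): dagger=2 zinc=1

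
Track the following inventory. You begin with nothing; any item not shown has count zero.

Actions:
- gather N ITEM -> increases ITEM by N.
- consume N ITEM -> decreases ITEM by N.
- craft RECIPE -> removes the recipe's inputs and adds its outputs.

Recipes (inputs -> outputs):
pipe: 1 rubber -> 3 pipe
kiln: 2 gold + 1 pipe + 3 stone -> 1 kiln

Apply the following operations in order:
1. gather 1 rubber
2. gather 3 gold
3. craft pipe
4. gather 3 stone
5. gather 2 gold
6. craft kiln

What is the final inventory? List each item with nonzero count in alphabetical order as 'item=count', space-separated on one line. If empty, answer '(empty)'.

After 1 (gather 1 rubber): rubber=1
After 2 (gather 3 gold): gold=3 rubber=1
After 3 (craft pipe): gold=3 pipe=3
After 4 (gather 3 stone): gold=3 pipe=3 stone=3
After 5 (gather 2 gold): gold=5 pipe=3 stone=3
After 6 (craft kiln): gold=3 kiln=1 pipe=2

Answer: gold=3 kiln=1 pipe=2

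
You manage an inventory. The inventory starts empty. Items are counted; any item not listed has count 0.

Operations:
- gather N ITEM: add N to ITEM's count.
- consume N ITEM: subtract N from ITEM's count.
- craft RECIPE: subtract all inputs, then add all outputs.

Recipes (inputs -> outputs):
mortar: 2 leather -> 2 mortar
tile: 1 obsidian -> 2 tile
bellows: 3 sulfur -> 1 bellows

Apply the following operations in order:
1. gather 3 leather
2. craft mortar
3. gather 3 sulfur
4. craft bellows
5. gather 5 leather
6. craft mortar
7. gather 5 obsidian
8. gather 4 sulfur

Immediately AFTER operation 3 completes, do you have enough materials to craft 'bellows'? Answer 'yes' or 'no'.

After 1 (gather 3 leather): leather=3
After 2 (craft mortar): leather=1 mortar=2
After 3 (gather 3 sulfur): leather=1 mortar=2 sulfur=3

Answer: yes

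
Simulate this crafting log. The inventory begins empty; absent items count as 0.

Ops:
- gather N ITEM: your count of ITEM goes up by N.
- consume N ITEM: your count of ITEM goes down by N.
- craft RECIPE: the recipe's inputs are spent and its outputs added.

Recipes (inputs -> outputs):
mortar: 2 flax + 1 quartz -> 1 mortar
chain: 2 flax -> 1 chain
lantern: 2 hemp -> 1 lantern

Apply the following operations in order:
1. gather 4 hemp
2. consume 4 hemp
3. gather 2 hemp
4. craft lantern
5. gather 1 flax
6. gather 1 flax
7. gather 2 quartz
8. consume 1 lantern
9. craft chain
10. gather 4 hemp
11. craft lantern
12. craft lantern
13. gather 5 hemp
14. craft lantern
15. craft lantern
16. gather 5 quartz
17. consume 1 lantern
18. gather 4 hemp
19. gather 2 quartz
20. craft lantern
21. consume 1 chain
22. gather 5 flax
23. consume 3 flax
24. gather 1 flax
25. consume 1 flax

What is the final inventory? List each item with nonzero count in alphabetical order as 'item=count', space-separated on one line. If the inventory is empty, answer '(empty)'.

Answer: flax=2 hemp=3 lantern=4 quartz=9

Derivation:
After 1 (gather 4 hemp): hemp=4
After 2 (consume 4 hemp): (empty)
After 3 (gather 2 hemp): hemp=2
After 4 (craft lantern): lantern=1
After 5 (gather 1 flax): flax=1 lantern=1
After 6 (gather 1 flax): flax=2 lantern=1
After 7 (gather 2 quartz): flax=2 lantern=1 quartz=2
After 8 (consume 1 lantern): flax=2 quartz=2
After 9 (craft chain): chain=1 quartz=2
After 10 (gather 4 hemp): chain=1 hemp=4 quartz=2
After 11 (craft lantern): chain=1 hemp=2 lantern=1 quartz=2
After 12 (craft lantern): chain=1 lantern=2 quartz=2
After 13 (gather 5 hemp): chain=1 hemp=5 lantern=2 quartz=2
After 14 (craft lantern): chain=1 hemp=3 lantern=3 quartz=2
After 15 (craft lantern): chain=1 hemp=1 lantern=4 quartz=2
After 16 (gather 5 quartz): chain=1 hemp=1 lantern=4 quartz=7
After 17 (consume 1 lantern): chain=1 hemp=1 lantern=3 quartz=7
After 18 (gather 4 hemp): chain=1 hemp=5 lantern=3 quartz=7
After 19 (gather 2 quartz): chain=1 hemp=5 lantern=3 quartz=9
After 20 (craft lantern): chain=1 hemp=3 lantern=4 quartz=9
After 21 (consume 1 chain): hemp=3 lantern=4 quartz=9
After 22 (gather 5 flax): flax=5 hemp=3 lantern=4 quartz=9
After 23 (consume 3 flax): flax=2 hemp=3 lantern=4 quartz=9
After 24 (gather 1 flax): flax=3 hemp=3 lantern=4 quartz=9
After 25 (consume 1 flax): flax=2 hemp=3 lantern=4 quartz=9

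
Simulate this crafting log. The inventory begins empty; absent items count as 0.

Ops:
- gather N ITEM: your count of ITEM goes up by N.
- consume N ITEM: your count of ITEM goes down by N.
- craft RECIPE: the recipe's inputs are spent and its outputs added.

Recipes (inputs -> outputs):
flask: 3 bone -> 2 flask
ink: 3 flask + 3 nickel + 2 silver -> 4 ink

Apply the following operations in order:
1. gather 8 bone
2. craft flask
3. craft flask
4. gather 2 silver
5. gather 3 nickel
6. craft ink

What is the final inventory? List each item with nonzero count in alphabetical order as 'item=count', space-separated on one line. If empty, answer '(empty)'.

After 1 (gather 8 bone): bone=8
After 2 (craft flask): bone=5 flask=2
After 3 (craft flask): bone=2 flask=4
After 4 (gather 2 silver): bone=2 flask=4 silver=2
After 5 (gather 3 nickel): bone=2 flask=4 nickel=3 silver=2
After 6 (craft ink): bone=2 flask=1 ink=4

Answer: bone=2 flask=1 ink=4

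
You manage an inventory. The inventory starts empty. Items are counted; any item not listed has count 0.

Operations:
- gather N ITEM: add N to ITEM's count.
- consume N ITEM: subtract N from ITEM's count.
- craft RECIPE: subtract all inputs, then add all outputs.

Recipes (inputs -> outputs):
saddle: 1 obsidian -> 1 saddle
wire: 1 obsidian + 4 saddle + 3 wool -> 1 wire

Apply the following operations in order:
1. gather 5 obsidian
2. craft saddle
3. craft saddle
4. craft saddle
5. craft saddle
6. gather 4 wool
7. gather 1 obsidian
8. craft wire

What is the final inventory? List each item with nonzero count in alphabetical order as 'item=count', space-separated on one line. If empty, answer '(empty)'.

After 1 (gather 5 obsidian): obsidian=5
After 2 (craft saddle): obsidian=4 saddle=1
After 3 (craft saddle): obsidian=3 saddle=2
After 4 (craft saddle): obsidian=2 saddle=3
After 5 (craft saddle): obsidian=1 saddle=4
After 6 (gather 4 wool): obsidian=1 saddle=4 wool=4
After 7 (gather 1 obsidian): obsidian=2 saddle=4 wool=4
After 8 (craft wire): obsidian=1 wire=1 wool=1

Answer: obsidian=1 wire=1 wool=1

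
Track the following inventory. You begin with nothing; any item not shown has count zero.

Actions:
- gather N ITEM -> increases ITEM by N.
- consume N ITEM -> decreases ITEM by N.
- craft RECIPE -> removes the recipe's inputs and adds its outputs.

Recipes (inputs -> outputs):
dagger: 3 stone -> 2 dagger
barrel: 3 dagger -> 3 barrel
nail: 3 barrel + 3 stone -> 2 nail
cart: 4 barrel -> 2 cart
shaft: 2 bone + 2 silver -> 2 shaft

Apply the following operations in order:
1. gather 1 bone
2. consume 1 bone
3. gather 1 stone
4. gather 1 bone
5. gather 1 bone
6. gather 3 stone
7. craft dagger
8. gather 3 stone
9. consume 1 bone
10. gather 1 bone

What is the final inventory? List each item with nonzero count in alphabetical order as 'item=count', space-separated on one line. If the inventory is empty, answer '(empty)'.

After 1 (gather 1 bone): bone=1
After 2 (consume 1 bone): (empty)
After 3 (gather 1 stone): stone=1
After 4 (gather 1 bone): bone=1 stone=1
After 5 (gather 1 bone): bone=2 stone=1
After 6 (gather 3 stone): bone=2 stone=4
After 7 (craft dagger): bone=2 dagger=2 stone=1
After 8 (gather 3 stone): bone=2 dagger=2 stone=4
After 9 (consume 1 bone): bone=1 dagger=2 stone=4
After 10 (gather 1 bone): bone=2 dagger=2 stone=4

Answer: bone=2 dagger=2 stone=4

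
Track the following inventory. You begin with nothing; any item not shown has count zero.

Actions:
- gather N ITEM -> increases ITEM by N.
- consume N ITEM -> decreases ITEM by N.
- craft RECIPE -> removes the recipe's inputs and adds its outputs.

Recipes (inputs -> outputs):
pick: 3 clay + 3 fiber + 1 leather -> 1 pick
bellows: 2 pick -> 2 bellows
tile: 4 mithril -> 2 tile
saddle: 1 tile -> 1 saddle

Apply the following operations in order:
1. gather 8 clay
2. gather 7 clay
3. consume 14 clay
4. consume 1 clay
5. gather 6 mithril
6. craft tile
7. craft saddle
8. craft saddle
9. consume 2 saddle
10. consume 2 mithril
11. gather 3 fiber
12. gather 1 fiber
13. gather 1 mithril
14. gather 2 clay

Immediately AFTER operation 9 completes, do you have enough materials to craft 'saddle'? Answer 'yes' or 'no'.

After 1 (gather 8 clay): clay=8
After 2 (gather 7 clay): clay=15
After 3 (consume 14 clay): clay=1
After 4 (consume 1 clay): (empty)
After 5 (gather 6 mithril): mithril=6
After 6 (craft tile): mithril=2 tile=2
After 7 (craft saddle): mithril=2 saddle=1 tile=1
After 8 (craft saddle): mithril=2 saddle=2
After 9 (consume 2 saddle): mithril=2

Answer: no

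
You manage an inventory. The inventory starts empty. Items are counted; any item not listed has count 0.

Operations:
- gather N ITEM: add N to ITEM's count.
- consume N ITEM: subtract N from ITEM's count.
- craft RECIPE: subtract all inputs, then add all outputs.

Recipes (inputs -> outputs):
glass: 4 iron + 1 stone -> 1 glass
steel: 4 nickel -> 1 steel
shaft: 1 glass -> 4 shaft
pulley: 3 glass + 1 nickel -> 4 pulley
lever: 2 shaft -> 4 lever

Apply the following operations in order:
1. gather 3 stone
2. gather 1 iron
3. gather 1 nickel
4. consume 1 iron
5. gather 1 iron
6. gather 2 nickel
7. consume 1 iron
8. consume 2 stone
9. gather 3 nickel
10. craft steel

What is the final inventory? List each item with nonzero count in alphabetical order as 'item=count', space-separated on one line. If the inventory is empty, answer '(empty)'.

Answer: nickel=2 steel=1 stone=1

Derivation:
After 1 (gather 3 stone): stone=3
After 2 (gather 1 iron): iron=1 stone=3
After 3 (gather 1 nickel): iron=1 nickel=1 stone=3
After 4 (consume 1 iron): nickel=1 stone=3
After 5 (gather 1 iron): iron=1 nickel=1 stone=3
After 6 (gather 2 nickel): iron=1 nickel=3 stone=3
After 7 (consume 1 iron): nickel=3 stone=3
After 8 (consume 2 stone): nickel=3 stone=1
After 9 (gather 3 nickel): nickel=6 stone=1
After 10 (craft steel): nickel=2 steel=1 stone=1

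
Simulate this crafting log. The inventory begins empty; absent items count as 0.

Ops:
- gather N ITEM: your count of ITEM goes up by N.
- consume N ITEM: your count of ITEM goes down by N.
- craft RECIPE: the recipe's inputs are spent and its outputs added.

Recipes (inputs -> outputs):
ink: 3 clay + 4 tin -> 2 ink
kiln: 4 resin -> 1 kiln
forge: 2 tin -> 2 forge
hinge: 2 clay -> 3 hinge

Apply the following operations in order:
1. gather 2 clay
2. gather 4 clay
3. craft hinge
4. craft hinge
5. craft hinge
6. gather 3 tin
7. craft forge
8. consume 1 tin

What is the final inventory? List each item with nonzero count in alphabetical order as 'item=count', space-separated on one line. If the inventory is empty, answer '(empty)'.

After 1 (gather 2 clay): clay=2
After 2 (gather 4 clay): clay=6
After 3 (craft hinge): clay=4 hinge=3
After 4 (craft hinge): clay=2 hinge=6
After 5 (craft hinge): hinge=9
After 6 (gather 3 tin): hinge=9 tin=3
After 7 (craft forge): forge=2 hinge=9 tin=1
After 8 (consume 1 tin): forge=2 hinge=9

Answer: forge=2 hinge=9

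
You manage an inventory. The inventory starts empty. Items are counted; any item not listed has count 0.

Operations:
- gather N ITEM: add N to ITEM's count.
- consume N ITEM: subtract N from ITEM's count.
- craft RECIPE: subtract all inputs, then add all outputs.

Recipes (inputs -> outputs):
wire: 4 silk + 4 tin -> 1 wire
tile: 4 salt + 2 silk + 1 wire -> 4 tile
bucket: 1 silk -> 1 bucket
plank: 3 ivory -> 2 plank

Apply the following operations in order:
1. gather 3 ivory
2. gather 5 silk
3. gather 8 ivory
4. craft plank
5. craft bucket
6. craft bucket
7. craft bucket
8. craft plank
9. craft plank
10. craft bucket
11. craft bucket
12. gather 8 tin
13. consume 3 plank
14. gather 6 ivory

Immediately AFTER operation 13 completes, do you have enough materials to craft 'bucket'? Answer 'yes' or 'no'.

After 1 (gather 3 ivory): ivory=3
After 2 (gather 5 silk): ivory=3 silk=5
After 3 (gather 8 ivory): ivory=11 silk=5
After 4 (craft plank): ivory=8 plank=2 silk=5
After 5 (craft bucket): bucket=1 ivory=8 plank=2 silk=4
After 6 (craft bucket): bucket=2 ivory=8 plank=2 silk=3
After 7 (craft bucket): bucket=3 ivory=8 plank=2 silk=2
After 8 (craft plank): bucket=3 ivory=5 plank=4 silk=2
After 9 (craft plank): bucket=3 ivory=2 plank=6 silk=2
After 10 (craft bucket): bucket=4 ivory=2 plank=6 silk=1
After 11 (craft bucket): bucket=5 ivory=2 plank=6
After 12 (gather 8 tin): bucket=5 ivory=2 plank=6 tin=8
After 13 (consume 3 plank): bucket=5 ivory=2 plank=3 tin=8

Answer: no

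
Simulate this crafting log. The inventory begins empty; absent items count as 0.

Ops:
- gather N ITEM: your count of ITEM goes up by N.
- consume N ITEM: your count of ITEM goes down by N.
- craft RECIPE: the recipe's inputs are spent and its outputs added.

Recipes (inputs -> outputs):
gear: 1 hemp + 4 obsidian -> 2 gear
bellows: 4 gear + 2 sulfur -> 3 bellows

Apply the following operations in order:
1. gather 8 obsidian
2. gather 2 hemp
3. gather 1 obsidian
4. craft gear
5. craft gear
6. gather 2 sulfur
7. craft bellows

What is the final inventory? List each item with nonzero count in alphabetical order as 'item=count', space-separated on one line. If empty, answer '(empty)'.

After 1 (gather 8 obsidian): obsidian=8
After 2 (gather 2 hemp): hemp=2 obsidian=8
After 3 (gather 1 obsidian): hemp=2 obsidian=9
After 4 (craft gear): gear=2 hemp=1 obsidian=5
After 5 (craft gear): gear=4 obsidian=1
After 6 (gather 2 sulfur): gear=4 obsidian=1 sulfur=2
After 7 (craft bellows): bellows=3 obsidian=1

Answer: bellows=3 obsidian=1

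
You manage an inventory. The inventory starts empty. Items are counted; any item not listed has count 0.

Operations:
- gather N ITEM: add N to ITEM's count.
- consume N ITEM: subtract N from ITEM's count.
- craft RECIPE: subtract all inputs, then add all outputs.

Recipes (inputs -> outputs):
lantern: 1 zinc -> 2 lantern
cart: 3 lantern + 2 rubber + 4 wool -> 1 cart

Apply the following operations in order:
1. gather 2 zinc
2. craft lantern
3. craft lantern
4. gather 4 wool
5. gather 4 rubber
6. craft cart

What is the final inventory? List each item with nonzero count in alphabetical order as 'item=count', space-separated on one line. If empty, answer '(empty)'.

After 1 (gather 2 zinc): zinc=2
After 2 (craft lantern): lantern=2 zinc=1
After 3 (craft lantern): lantern=4
After 4 (gather 4 wool): lantern=4 wool=4
After 5 (gather 4 rubber): lantern=4 rubber=4 wool=4
After 6 (craft cart): cart=1 lantern=1 rubber=2

Answer: cart=1 lantern=1 rubber=2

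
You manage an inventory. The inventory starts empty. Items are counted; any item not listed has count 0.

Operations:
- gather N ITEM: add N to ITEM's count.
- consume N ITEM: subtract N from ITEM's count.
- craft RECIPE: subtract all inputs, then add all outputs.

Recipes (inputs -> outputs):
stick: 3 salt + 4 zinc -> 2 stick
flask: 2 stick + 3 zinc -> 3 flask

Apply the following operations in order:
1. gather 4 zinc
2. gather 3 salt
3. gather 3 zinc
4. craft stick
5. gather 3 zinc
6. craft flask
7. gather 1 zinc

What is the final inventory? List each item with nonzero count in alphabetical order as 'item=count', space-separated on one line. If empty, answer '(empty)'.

After 1 (gather 4 zinc): zinc=4
After 2 (gather 3 salt): salt=3 zinc=4
After 3 (gather 3 zinc): salt=3 zinc=7
After 4 (craft stick): stick=2 zinc=3
After 5 (gather 3 zinc): stick=2 zinc=6
After 6 (craft flask): flask=3 zinc=3
After 7 (gather 1 zinc): flask=3 zinc=4

Answer: flask=3 zinc=4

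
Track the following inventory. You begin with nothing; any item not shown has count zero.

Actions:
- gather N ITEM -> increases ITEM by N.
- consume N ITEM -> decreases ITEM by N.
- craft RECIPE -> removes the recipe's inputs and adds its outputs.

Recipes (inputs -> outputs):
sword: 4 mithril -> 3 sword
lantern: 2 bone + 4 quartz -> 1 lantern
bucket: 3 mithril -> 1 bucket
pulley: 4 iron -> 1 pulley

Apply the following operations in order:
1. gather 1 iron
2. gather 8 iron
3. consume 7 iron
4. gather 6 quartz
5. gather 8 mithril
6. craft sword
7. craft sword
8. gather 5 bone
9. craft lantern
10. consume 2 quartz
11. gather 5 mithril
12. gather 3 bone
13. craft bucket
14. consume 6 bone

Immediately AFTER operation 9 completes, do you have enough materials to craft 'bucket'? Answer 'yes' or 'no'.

Answer: no

Derivation:
After 1 (gather 1 iron): iron=1
After 2 (gather 8 iron): iron=9
After 3 (consume 7 iron): iron=2
After 4 (gather 6 quartz): iron=2 quartz=6
After 5 (gather 8 mithril): iron=2 mithril=8 quartz=6
After 6 (craft sword): iron=2 mithril=4 quartz=6 sword=3
After 7 (craft sword): iron=2 quartz=6 sword=6
After 8 (gather 5 bone): bone=5 iron=2 quartz=6 sword=6
After 9 (craft lantern): bone=3 iron=2 lantern=1 quartz=2 sword=6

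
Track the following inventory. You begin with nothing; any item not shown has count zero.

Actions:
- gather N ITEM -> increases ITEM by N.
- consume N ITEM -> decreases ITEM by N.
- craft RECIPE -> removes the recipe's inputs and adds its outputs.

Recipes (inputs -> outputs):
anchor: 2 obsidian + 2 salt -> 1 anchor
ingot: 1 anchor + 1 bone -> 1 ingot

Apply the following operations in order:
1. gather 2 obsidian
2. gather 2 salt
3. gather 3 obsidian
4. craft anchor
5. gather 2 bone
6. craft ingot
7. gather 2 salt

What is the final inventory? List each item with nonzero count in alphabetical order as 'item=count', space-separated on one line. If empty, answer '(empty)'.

After 1 (gather 2 obsidian): obsidian=2
After 2 (gather 2 salt): obsidian=2 salt=2
After 3 (gather 3 obsidian): obsidian=5 salt=2
After 4 (craft anchor): anchor=1 obsidian=3
After 5 (gather 2 bone): anchor=1 bone=2 obsidian=3
After 6 (craft ingot): bone=1 ingot=1 obsidian=3
After 7 (gather 2 salt): bone=1 ingot=1 obsidian=3 salt=2

Answer: bone=1 ingot=1 obsidian=3 salt=2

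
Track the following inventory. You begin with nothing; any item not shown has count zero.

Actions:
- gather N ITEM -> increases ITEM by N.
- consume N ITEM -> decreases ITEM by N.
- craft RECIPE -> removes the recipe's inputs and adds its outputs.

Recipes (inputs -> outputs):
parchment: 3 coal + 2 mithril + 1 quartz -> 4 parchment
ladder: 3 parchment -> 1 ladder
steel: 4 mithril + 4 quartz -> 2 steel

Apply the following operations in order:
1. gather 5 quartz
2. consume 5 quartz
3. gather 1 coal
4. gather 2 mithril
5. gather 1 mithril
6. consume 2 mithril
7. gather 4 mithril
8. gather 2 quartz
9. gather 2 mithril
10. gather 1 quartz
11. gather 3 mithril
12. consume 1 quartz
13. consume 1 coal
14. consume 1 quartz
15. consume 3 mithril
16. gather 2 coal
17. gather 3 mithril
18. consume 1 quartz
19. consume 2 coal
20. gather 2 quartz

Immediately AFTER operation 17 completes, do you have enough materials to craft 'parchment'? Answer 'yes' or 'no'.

After 1 (gather 5 quartz): quartz=5
After 2 (consume 5 quartz): (empty)
After 3 (gather 1 coal): coal=1
After 4 (gather 2 mithril): coal=1 mithril=2
After 5 (gather 1 mithril): coal=1 mithril=3
After 6 (consume 2 mithril): coal=1 mithril=1
After 7 (gather 4 mithril): coal=1 mithril=5
After 8 (gather 2 quartz): coal=1 mithril=5 quartz=2
After 9 (gather 2 mithril): coal=1 mithril=7 quartz=2
After 10 (gather 1 quartz): coal=1 mithril=7 quartz=3
After 11 (gather 3 mithril): coal=1 mithril=10 quartz=3
After 12 (consume 1 quartz): coal=1 mithril=10 quartz=2
After 13 (consume 1 coal): mithril=10 quartz=2
After 14 (consume 1 quartz): mithril=10 quartz=1
After 15 (consume 3 mithril): mithril=7 quartz=1
After 16 (gather 2 coal): coal=2 mithril=7 quartz=1
After 17 (gather 3 mithril): coal=2 mithril=10 quartz=1

Answer: no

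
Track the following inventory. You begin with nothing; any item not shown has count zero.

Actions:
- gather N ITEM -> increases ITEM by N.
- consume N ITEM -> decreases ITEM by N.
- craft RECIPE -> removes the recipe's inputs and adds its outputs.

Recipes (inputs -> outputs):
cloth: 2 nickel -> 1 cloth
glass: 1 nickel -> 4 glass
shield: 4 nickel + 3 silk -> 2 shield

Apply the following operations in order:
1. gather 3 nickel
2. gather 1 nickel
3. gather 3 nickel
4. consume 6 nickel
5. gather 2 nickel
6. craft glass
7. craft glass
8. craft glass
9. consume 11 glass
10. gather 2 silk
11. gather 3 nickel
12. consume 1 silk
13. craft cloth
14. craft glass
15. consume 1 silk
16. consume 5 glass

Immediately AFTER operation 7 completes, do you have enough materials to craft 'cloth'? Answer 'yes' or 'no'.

After 1 (gather 3 nickel): nickel=3
After 2 (gather 1 nickel): nickel=4
After 3 (gather 3 nickel): nickel=7
After 4 (consume 6 nickel): nickel=1
After 5 (gather 2 nickel): nickel=3
After 6 (craft glass): glass=4 nickel=2
After 7 (craft glass): glass=8 nickel=1

Answer: no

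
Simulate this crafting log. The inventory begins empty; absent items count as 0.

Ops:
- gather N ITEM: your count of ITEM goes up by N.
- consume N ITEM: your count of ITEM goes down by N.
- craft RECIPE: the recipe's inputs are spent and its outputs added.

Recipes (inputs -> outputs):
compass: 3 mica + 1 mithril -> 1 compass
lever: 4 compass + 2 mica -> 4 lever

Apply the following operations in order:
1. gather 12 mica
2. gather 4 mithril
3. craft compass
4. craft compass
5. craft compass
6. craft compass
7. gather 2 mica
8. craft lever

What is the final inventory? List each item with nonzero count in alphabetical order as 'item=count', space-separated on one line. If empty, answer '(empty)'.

Answer: lever=4

Derivation:
After 1 (gather 12 mica): mica=12
After 2 (gather 4 mithril): mica=12 mithril=4
After 3 (craft compass): compass=1 mica=9 mithril=3
After 4 (craft compass): compass=2 mica=6 mithril=2
After 5 (craft compass): compass=3 mica=3 mithril=1
After 6 (craft compass): compass=4
After 7 (gather 2 mica): compass=4 mica=2
After 8 (craft lever): lever=4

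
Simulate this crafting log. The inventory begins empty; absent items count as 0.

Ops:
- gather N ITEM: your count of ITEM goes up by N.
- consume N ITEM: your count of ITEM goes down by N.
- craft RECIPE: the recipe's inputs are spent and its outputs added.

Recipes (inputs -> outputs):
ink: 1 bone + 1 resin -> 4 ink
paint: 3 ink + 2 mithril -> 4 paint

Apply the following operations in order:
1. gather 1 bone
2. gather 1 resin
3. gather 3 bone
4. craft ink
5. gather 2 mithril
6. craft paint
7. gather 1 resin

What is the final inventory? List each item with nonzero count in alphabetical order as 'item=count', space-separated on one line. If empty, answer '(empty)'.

Answer: bone=3 ink=1 paint=4 resin=1

Derivation:
After 1 (gather 1 bone): bone=1
After 2 (gather 1 resin): bone=1 resin=1
After 3 (gather 3 bone): bone=4 resin=1
After 4 (craft ink): bone=3 ink=4
After 5 (gather 2 mithril): bone=3 ink=4 mithril=2
After 6 (craft paint): bone=3 ink=1 paint=4
After 7 (gather 1 resin): bone=3 ink=1 paint=4 resin=1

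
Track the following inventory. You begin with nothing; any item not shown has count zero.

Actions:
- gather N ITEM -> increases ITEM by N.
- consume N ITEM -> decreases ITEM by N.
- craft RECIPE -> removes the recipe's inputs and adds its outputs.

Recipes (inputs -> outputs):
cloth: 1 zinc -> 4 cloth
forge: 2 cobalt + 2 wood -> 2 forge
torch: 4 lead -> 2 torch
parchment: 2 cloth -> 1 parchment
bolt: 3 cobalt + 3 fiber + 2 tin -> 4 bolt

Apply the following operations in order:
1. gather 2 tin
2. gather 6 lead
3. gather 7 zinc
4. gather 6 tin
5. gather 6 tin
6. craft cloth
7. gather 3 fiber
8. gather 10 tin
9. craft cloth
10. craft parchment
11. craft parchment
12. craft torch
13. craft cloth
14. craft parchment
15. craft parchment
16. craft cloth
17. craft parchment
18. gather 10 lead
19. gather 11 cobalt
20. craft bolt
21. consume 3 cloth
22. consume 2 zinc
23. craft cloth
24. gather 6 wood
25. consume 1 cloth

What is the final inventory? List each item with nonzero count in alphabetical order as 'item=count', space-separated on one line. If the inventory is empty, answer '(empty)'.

After 1 (gather 2 tin): tin=2
After 2 (gather 6 lead): lead=6 tin=2
After 3 (gather 7 zinc): lead=6 tin=2 zinc=7
After 4 (gather 6 tin): lead=6 tin=8 zinc=7
After 5 (gather 6 tin): lead=6 tin=14 zinc=7
After 6 (craft cloth): cloth=4 lead=6 tin=14 zinc=6
After 7 (gather 3 fiber): cloth=4 fiber=3 lead=6 tin=14 zinc=6
After 8 (gather 10 tin): cloth=4 fiber=3 lead=6 tin=24 zinc=6
After 9 (craft cloth): cloth=8 fiber=3 lead=6 tin=24 zinc=5
After 10 (craft parchment): cloth=6 fiber=3 lead=6 parchment=1 tin=24 zinc=5
After 11 (craft parchment): cloth=4 fiber=3 lead=6 parchment=2 tin=24 zinc=5
After 12 (craft torch): cloth=4 fiber=3 lead=2 parchment=2 tin=24 torch=2 zinc=5
After 13 (craft cloth): cloth=8 fiber=3 lead=2 parchment=2 tin=24 torch=2 zinc=4
After 14 (craft parchment): cloth=6 fiber=3 lead=2 parchment=3 tin=24 torch=2 zinc=4
After 15 (craft parchment): cloth=4 fiber=3 lead=2 parchment=4 tin=24 torch=2 zinc=4
After 16 (craft cloth): cloth=8 fiber=3 lead=2 parchment=4 tin=24 torch=2 zinc=3
After 17 (craft parchment): cloth=6 fiber=3 lead=2 parchment=5 tin=24 torch=2 zinc=3
After 18 (gather 10 lead): cloth=6 fiber=3 lead=12 parchment=5 tin=24 torch=2 zinc=3
After 19 (gather 11 cobalt): cloth=6 cobalt=11 fiber=3 lead=12 parchment=5 tin=24 torch=2 zinc=3
After 20 (craft bolt): bolt=4 cloth=6 cobalt=8 lead=12 parchment=5 tin=22 torch=2 zinc=3
After 21 (consume 3 cloth): bolt=4 cloth=3 cobalt=8 lead=12 parchment=5 tin=22 torch=2 zinc=3
After 22 (consume 2 zinc): bolt=4 cloth=3 cobalt=8 lead=12 parchment=5 tin=22 torch=2 zinc=1
After 23 (craft cloth): bolt=4 cloth=7 cobalt=8 lead=12 parchment=5 tin=22 torch=2
After 24 (gather 6 wood): bolt=4 cloth=7 cobalt=8 lead=12 parchment=5 tin=22 torch=2 wood=6
After 25 (consume 1 cloth): bolt=4 cloth=6 cobalt=8 lead=12 parchment=5 tin=22 torch=2 wood=6

Answer: bolt=4 cloth=6 cobalt=8 lead=12 parchment=5 tin=22 torch=2 wood=6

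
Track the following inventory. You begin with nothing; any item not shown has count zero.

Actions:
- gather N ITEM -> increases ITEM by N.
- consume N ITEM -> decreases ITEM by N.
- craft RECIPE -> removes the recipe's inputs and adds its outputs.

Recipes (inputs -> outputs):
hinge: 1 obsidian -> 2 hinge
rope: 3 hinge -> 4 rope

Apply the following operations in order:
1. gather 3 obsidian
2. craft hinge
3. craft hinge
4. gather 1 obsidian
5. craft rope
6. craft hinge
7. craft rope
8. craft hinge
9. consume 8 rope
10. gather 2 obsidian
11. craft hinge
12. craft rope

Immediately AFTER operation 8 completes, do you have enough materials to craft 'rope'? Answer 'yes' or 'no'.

Answer: no

Derivation:
After 1 (gather 3 obsidian): obsidian=3
After 2 (craft hinge): hinge=2 obsidian=2
After 3 (craft hinge): hinge=4 obsidian=1
After 4 (gather 1 obsidian): hinge=4 obsidian=2
After 5 (craft rope): hinge=1 obsidian=2 rope=4
After 6 (craft hinge): hinge=3 obsidian=1 rope=4
After 7 (craft rope): obsidian=1 rope=8
After 8 (craft hinge): hinge=2 rope=8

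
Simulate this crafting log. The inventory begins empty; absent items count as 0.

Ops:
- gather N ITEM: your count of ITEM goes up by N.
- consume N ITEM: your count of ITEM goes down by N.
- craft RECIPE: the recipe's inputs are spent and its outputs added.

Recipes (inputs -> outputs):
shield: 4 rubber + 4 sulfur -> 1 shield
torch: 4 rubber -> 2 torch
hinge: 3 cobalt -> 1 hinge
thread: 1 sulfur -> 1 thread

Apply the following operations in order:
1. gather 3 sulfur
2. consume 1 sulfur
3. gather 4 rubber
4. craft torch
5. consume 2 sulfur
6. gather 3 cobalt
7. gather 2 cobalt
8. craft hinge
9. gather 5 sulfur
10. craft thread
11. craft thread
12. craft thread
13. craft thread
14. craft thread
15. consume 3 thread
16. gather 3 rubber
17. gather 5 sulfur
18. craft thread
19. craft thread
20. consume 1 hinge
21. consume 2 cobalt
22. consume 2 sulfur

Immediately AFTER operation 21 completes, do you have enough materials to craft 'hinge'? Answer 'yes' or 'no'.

Answer: no

Derivation:
After 1 (gather 3 sulfur): sulfur=3
After 2 (consume 1 sulfur): sulfur=2
After 3 (gather 4 rubber): rubber=4 sulfur=2
After 4 (craft torch): sulfur=2 torch=2
After 5 (consume 2 sulfur): torch=2
After 6 (gather 3 cobalt): cobalt=3 torch=2
After 7 (gather 2 cobalt): cobalt=5 torch=2
After 8 (craft hinge): cobalt=2 hinge=1 torch=2
After 9 (gather 5 sulfur): cobalt=2 hinge=1 sulfur=5 torch=2
After 10 (craft thread): cobalt=2 hinge=1 sulfur=4 thread=1 torch=2
After 11 (craft thread): cobalt=2 hinge=1 sulfur=3 thread=2 torch=2
After 12 (craft thread): cobalt=2 hinge=1 sulfur=2 thread=3 torch=2
After 13 (craft thread): cobalt=2 hinge=1 sulfur=1 thread=4 torch=2
After 14 (craft thread): cobalt=2 hinge=1 thread=5 torch=2
After 15 (consume 3 thread): cobalt=2 hinge=1 thread=2 torch=2
After 16 (gather 3 rubber): cobalt=2 hinge=1 rubber=3 thread=2 torch=2
After 17 (gather 5 sulfur): cobalt=2 hinge=1 rubber=3 sulfur=5 thread=2 torch=2
After 18 (craft thread): cobalt=2 hinge=1 rubber=3 sulfur=4 thread=3 torch=2
After 19 (craft thread): cobalt=2 hinge=1 rubber=3 sulfur=3 thread=4 torch=2
After 20 (consume 1 hinge): cobalt=2 rubber=3 sulfur=3 thread=4 torch=2
After 21 (consume 2 cobalt): rubber=3 sulfur=3 thread=4 torch=2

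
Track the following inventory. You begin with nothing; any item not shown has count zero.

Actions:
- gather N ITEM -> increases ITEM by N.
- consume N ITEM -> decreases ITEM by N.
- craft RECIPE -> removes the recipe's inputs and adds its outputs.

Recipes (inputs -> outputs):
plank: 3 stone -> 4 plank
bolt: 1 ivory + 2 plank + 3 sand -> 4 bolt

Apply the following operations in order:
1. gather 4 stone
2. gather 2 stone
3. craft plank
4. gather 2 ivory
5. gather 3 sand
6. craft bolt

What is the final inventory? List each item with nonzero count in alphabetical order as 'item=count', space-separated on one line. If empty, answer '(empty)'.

Answer: bolt=4 ivory=1 plank=2 stone=3

Derivation:
After 1 (gather 4 stone): stone=4
After 2 (gather 2 stone): stone=6
After 3 (craft plank): plank=4 stone=3
After 4 (gather 2 ivory): ivory=2 plank=4 stone=3
After 5 (gather 3 sand): ivory=2 plank=4 sand=3 stone=3
After 6 (craft bolt): bolt=4 ivory=1 plank=2 stone=3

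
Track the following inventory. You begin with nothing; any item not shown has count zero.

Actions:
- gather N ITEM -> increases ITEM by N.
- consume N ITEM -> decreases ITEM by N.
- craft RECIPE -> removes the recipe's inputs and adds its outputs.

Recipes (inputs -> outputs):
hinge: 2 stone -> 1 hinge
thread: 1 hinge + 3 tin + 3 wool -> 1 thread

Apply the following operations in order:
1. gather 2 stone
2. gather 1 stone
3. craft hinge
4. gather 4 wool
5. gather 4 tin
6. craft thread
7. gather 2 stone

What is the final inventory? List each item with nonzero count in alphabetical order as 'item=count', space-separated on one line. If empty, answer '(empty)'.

After 1 (gather 2 stone): stone=2
After 2 (gather 1 stone): stone=3
After 3 (craft hinge): hinge=1 stone=1
After 4 (gather 4 wool): hinge=1 stone=1 wool=4
After 5 (gather 4 tin): hinge=1 stone=1 tin=4 wool=4
After 6 (craft thread): stone=1 thread=1 tin=1 wool=1
After 7 (gather 2 stone): stone=3 thread=1 tin=1 wool=1

Answer: stone=3 thread=1 tin=1 wool=1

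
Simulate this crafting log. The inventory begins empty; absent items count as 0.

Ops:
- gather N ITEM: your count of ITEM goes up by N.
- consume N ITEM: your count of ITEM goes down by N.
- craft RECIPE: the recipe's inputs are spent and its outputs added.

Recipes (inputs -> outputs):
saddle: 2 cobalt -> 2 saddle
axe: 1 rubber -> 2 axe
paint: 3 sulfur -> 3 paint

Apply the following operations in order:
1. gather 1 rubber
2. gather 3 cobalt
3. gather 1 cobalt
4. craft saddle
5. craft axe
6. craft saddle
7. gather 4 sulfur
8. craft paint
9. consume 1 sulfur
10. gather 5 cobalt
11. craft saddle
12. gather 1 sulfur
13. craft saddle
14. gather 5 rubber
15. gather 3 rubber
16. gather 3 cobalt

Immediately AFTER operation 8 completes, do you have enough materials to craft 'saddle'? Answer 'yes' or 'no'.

Answer: no

Derivation:
After 1 (gather 1 rubber): rubber=1
After 2 (gather 3 cobalt): cobalt=3 rubber=1
After 3 (gather 1 cobalt): cobalt=4 rubber=1
After 4 (craft saddle): cobalt=2 rubber=1 saddle=2
After 5 (craft axe): axe=2 cobalt=2 saddle=2
After 6 (craft saddle): axe=2 saddle=4
After 7 (gather 4 sulfur): axe=2 saddle=4 sulfur=4
After 8 (craft paint): axe=2 paint=3 saddle=4 sulfur=1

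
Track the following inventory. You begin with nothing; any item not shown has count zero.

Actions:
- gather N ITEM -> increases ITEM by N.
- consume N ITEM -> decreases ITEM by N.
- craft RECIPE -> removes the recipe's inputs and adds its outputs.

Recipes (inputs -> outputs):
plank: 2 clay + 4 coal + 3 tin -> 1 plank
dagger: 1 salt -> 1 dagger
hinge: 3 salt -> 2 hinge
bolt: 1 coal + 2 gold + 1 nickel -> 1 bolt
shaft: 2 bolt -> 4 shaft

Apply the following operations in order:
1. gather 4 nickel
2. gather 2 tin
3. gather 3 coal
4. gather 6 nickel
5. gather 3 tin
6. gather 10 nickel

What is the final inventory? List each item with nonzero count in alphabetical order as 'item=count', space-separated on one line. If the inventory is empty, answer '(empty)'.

Answer: coal=3 nickel=20 tin=5

Derivation:
After 1 (gather 4 nickel): nickel=4
After 2 (gather 2 tin): nickel=4 tin=2
After 3 (gather 3 coal): coal=3 nickel=4 tin=2
After 4 (gather 6 nickel): coal=3 nickel=10 tin=2
After 5 (gather 3 tin): coal=3 nickel=10 tin=5
After 6 (gather 10 nickel): coal=3 nickel=20 tin=5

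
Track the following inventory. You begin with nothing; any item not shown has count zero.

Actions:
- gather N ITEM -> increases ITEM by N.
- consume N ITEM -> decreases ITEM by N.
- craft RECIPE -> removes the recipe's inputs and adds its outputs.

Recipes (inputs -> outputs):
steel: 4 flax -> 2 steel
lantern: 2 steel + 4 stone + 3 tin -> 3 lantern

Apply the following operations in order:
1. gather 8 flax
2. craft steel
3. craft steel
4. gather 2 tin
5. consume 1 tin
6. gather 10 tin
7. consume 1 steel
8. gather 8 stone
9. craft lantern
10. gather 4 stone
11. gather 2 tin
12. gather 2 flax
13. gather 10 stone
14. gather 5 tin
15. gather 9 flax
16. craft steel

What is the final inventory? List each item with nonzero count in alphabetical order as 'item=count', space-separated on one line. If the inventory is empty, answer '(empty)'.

Answer: flax=7 lantern=3 steel=3 stone=18 tin=15

Derivation:
After 1 (gather 8 flax): flax=8
After 2 (craft steel): flax=4 steel=2
After 3 (craft steel): steel=4
After 4 (gather 2 tin): steel=4 tin=2
After 5 (consume 1 tin): steel=4 tin=1
After 6 (gather 10 tin): steel=4 tin=11
After 7 (consume 1 steel): steel=3 tin=11
After 8 (gather 8 stone): steel=3 stone=8 tin=11
After 9 (craft lantern): lantern=3 steel=1 stone=4 tin=8
After 10 (gather 4 stone): lantern=3 steel=1 stone=8 tin=8
After 11 (gather 2 tin): lantern=3 steel=1 stone=8 tin=10
After 12 (gather 2 flax): flax=2 lantern=3 steel=1 stone=8 tin=10
After 13 (gather 10 stone): flax=2 lantern=3 steel=1 stone=18 tin=10
After 14 (gather 5 tin): flax=2 lantern=3 steel=1 stone=18 tin=15
After 15 (gather 9 flax): flax=11 lantern=3 steel=1 stone=18 tin=15
After 16 (craft steel): flax=7 lantern=3 steel=3 stone=18 tin=15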